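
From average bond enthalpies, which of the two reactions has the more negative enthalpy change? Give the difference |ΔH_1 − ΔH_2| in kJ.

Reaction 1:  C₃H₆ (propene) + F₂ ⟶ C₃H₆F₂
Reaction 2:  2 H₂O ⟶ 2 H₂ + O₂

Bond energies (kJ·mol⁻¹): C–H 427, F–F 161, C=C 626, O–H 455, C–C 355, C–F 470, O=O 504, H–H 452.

Reaction 1, by 920 kJ

Reaction 1:
  Bonds broken (reactants):
    C–C: 1 × 355 = 355
    C–H: 6 × 427 = 2562
    C=C: 1 × 626 = 626
    F–F: 1 × 161 = 161
    Σ(broken) = 3704 kJ
  Bonds formed (products):
    C–C: 2 × 355 = 710
    C–F: 2 × 470 = 940
    C–H: 6 × 427 = 2562
    Σ(formed) = 4212 kJ
  ΔH_1 = 3704 − 4212 = −508 kJ
Reaction 2:
  Bonds broken (reactants):
    O–H: 4 × 455 = 1820
    Σ(broken) = 1820 kJ
  Bonds formed (products):
    H–H: 2 × 452 = 904
    O=O: 1 × 504 = 504
    Σ(formed) = 1408 kJ
  ΔH_2 = 1820 − 1408 = +412 kJ
ΔH_1 − ΔH_2 = −920 kJ, so reaction 1 has the more negative ΔH; |ΔH_1 − ΔH_2| = 920 kJ.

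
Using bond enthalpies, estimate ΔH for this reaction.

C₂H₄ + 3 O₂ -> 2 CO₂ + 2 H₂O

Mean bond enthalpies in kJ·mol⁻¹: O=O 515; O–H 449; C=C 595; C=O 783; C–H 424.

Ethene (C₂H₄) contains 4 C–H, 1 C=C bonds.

ΔH ≈ −1092 kJ

Bonds broken (reactants):
  C–H: 4 × 424 = 1696
  C=C: 1 × 595 = 595
  O=O: 3 × 515 = 1545
  Σ(broken) = 3836 kJ
Bonds formed (products):
  C=O: 4 × 783 = 3132
  O–H: 4 × 449 = 1796
  Σ(formed) = 4928 kJ
ΔH = Σ(broken) − Σ(formed) = 3836 − 4928 = −1092 kJ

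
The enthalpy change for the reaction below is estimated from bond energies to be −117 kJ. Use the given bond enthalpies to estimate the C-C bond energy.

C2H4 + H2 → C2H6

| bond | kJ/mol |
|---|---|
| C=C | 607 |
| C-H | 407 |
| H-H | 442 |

D(C-C) ≈ 352 kJ/mol

Let D be the C-C bond energy.
Σ(broken) = 4×407 + 1×607 + 1×442 = 2677
Σ(formed) = 1×D + 6×407 = 2442 + D
ΔH = Σ(broken) − Σ(formed) = (2677) − (2442 + D) = +235 − D
Setting this equal to −117 kJ gives D = 352 kJ/mol.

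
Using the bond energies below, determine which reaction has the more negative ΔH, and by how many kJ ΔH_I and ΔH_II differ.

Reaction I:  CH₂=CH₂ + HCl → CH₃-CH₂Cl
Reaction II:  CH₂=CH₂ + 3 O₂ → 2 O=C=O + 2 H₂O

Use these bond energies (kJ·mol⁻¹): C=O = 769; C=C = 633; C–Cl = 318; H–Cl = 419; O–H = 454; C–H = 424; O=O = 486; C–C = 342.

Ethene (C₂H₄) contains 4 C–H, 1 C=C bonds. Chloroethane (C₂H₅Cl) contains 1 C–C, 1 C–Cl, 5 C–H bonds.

Reaction II, by 1073 kJ

Reaction I:
  Bonds broken (reactants):
    C–H: 4 × 424 = 1696
    C=C: 1 × 633 = 633
    H–Cl: 1 × 419 = 419
    Σ(broken) = 2748 kJ
  Bonds formed (products):
    C–C: 1 × 342 = 342
    C–Cl: 1 × 318 = 318
    C–H: 5 × 424 = 2120
    Σ(formed) = 2780 kJ
  ΔH_I = 2748 − 2780 = −32 kJ
Reaction II:
  Bonds broken (reactants):
    C–H: 4 × 424 = 1696
    C=C: 1 × 633 = 633
    O=O: 3 × 486 = 1458
    Σ(broken) = 3787 kJ
  Bonds formed (products):
    C=O: 4 × 769 = 3076
    O–H: 4 × 454 = 1816
    Σ(formed) = 4892 kJ
  ΔH_II = 3787 − 4892 = −1105 kJ
ΔH_I − ΔH_II = +1073 kJ, so reaction II has the more negative ΔH; |ΔH_I − ΔH_II| = 1073 kJ.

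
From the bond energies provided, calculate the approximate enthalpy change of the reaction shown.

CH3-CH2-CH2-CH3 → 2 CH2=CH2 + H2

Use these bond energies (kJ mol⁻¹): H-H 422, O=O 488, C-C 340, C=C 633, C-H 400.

Bonds broken (reactants):
  C-C: 3 × 340 = 1020
  C-H: 10 × 400 = 4000
  Σ(broken) = 5020 kJ
Bonds formed (products):
  C-H: 8 × 400 = 3200
  C=C: 2 × 633 = 1266
  H-H: 1 × 422 = 422
  Σ(formed) = 4888 kJ
ΔH = Σ(broken) − Σ(formed) = 5020 − 4888 = +132 kJ

ΔH ≈ +132 kJ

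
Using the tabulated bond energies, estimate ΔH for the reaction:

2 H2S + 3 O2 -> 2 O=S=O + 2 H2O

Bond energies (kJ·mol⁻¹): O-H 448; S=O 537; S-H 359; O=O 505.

ΔH ≈ −989 kJ

Bonds broken (reactants):
  O=O: 3 × 505 = 1515
  S-H: 4 × 359 = 1436
  Σ(broken) = 2951 kJ
Bonds formed (products):
  O-H: 4 × 448 = 1792
  S=O: 4 × 537 = 2148
  Σ(formed) = 3940 kJ
ΔH = Σ(broken) − Σ(formed) = 2951 − 3940 = −989 kJ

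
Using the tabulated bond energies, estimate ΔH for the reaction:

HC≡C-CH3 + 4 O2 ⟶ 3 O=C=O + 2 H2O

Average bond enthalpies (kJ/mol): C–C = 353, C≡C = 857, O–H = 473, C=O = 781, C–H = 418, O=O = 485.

ΔH ≈ −1756 kJ

Bonds broken (reactants):
  C≡C: 1 × 857 = 857
  C–C: 1 × 353 = 353
  C–H: 4 × 418 = 1672
  O=O: 4 × 485 = 1940
  Σ(broken) = 4822 kJ
Bonds formed (products):
  C=O: 6 × 781 = 4686
  O–H: 4 × 473 = 1892
  Σ(formed) = 6578 kJ
ΔH = Σ(broken) − Σ(formed) = 4822 − 6578 = −1756 kJ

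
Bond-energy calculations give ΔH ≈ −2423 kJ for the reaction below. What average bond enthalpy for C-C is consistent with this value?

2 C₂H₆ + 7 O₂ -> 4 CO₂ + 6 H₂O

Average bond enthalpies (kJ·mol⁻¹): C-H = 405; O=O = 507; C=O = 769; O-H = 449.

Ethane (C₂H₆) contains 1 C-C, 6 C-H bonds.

Let D be the C-C bond energy.
Σ(broken) = 2×D + 12×405 + 7×507 = 8409 + 2D
Σ(formed) = 8×769 + 12×449 = 11540
ΔH = Σ(broken) − Σ(formed) = (8409 + 2D) − (11540) = −3131 + 2D
Setting this equal to −2423 kJ gives 2D = 708, so D = 354 kJ/mol.

D(C-C) ≈ 354 kJ/mol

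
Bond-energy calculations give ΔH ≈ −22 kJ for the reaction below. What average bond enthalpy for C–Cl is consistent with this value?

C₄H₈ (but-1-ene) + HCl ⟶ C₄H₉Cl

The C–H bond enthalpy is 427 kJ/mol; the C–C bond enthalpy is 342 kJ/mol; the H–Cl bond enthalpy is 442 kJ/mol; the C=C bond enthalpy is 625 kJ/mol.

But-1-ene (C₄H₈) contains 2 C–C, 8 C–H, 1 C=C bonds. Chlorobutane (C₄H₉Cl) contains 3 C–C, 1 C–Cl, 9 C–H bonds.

Let D be the C–Cl bond energy.
Σ(broken) = 2×342 + 8×427 + 1×625 + 1×442 = 5167
Σ(formed) = 3×342 + 1×D + 9×427 = 4869 + D
ΔH = Σ(broken) − Σ(formed) = (5167) − (4869 + D) = +298 − D
Setting this equal to −22 kJ gives D = 320 kJ/mol.

D(C–Cl) ≈ 320 kJ/mol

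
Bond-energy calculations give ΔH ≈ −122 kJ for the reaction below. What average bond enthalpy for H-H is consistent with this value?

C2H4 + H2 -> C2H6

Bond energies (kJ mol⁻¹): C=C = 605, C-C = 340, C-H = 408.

D(H-H) ≈ 429 kJ/mol

Let D be the H-H bond energy.
Σ(broken) = 4×408 + 1×605 + 1×D = 2237 + D
Σ(formed) = 1×340 + 6×408 = 2788
ΔH = Σ(broken) − Σ(formed) = (2237 + D) − (2788) = −551 + D
Setting this equal to −122 kJ gives D = 429 kJ/mol.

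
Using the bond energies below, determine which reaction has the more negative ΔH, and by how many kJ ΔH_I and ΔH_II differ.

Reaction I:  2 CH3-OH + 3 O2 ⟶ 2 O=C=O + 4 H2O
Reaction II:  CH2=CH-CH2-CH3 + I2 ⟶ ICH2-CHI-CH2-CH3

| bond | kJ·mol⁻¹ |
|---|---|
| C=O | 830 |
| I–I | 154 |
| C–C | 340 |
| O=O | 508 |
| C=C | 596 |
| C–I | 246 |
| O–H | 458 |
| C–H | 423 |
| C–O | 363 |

Reaction I:
  Bonds broken (reactants):
    C–H: 6 × 423 = 2538
    C–O: 2 × 363 = 726
    O–H: 2 × 458 = 916
    O=O: 3 × 508 = 1524
    Σ(broken) = 5704 kJ
  Bonds formed (products):
    C=O: 4 × 830 = 3320
    O–H: 8 × 458 = 3664
    Σ(formed) = 6984 kJ
  ΔH_I = 5704 − 6984 = −1280 kJ
Reaction II:
  Bonds broken (reactants):
    C–C: 2 × 340 = 680
    C–H: 8 × 423 = 3384
    C=C: 1 × 596 = 596
    I–I: 1 × 154 = 154
    Σ(broken) = 4814 kJ
  Bonds formed (products):
    C–C: 3 × 340 = 1020
    C–H: 8 × 423 = 3384
    C–I: 2 × 246 = 492
    Σ(formed) = 4896 kJ
  ΔH_II = 4814 − 4896 = −82 kJ
ΔH_I − ΔH_II = −1198 kJ, so reaction I has the more negative ΔH; |ΔH_I − ΔH_II| = 1198 kJ.

Reaction I, by 1198 kJ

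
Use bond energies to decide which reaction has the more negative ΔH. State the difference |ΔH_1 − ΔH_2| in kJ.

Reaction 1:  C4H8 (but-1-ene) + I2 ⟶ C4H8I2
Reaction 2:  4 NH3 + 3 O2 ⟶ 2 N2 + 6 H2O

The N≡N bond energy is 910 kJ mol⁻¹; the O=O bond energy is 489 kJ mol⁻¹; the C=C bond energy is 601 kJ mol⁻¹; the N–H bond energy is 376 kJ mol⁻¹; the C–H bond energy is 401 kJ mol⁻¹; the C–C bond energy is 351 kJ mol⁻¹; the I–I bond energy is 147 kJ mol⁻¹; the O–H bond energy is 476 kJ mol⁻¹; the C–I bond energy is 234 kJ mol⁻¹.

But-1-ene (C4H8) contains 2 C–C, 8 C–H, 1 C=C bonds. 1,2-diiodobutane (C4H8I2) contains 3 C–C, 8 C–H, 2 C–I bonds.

Reaction 1:
  Bonds broken (reactants):
    C–C: 2 × 351 = 702
    C–H: 8 × 401 = 3208
    C=C: 1 × 601 = 601
    I–I: 1 × 147 = 147
    Σ(broken) = 4658 kJ
  Bonds formed (products):
    C–C: 3 × 351 = 1053
    C–H: 8 × 401 = 3208
    C–I: 2 × 234 = 468
    Σ(formed) = 4729 kJ
  ΔH_1 = 4658 − 4729 = −71 kJ
Reaction 2:
  Bonds broken (reactants):
    N–H: 12 × 376 = 4512
    O=O: 3 × 489 = 1467
    Σ(broken) = 5979 kJ
  Bonds formed (products):
    N≡N: 2 × 910 = 1820
    O–H: 12 × 476 = 5712
    Σ(formed) = 7532 kJ
  ΔH_2 = 5979 − 7532 = −1553 kJ
ΔH_1 − ΔH_2 = +1482 kJ, so reaction 2 has the more negative ΔH; |ΔH_1 − ΔH_2| = 1482 kJ.

Reaction 2, by 1482 kJ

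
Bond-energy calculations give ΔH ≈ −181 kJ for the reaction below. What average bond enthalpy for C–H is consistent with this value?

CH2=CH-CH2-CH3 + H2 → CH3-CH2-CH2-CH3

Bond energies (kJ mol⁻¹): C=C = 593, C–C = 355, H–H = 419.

D(C–H) ≈ 419 kJ/mol

Let D be the C–H bond energy.
Σ(broken) = 2×355 + 8×D + 1×593 + 1×419 = 1722 + 8D
Σ(formed) = 3×355 + 10×D = 1065 + 10D
ΔH = Σ(broken) − Σ(formed) = (1722 + 8D) − (1065 + 10D) = +657 − 2D
Setting this equal to −181 kJ gives 2D = 838, so D = 419 kJ/mol.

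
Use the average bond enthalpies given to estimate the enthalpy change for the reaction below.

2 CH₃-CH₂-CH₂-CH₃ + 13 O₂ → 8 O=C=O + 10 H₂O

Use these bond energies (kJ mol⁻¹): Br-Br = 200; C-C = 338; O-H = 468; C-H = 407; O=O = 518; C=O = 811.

ΔH ≈ −5434 kJ

Bonds broken (reactants):
  C-C: 6 × 338 = 2028
  C-H: 20 × 407 = 8140
  O=O: 13 × 518 = 6734
  Σ(broken) = 16902 kJ
Bonds formed (products):
  C=O: 16 × 811 = 12976
  O-H: 20 × 468 = 9360
  Σ(formed) = 22336 kJ
ΔH = Σ(broken) − Σ(formed) = 16902 − 22336 = −5434 kJ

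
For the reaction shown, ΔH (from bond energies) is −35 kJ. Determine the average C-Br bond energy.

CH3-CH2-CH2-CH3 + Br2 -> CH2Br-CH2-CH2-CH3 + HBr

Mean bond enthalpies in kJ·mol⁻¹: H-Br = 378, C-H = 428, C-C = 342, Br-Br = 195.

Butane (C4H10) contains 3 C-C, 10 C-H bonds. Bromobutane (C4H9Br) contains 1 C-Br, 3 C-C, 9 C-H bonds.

D(C-Br) ≈ 280 kJ/mol

Let D be the C-Br bond energy.
Σ(broken) = 1×195 + 3×342 + 10×428 = 5501
Σ(formed) = 1×D + 3×342 + 9×428 + 1×378 = 5256 + D
ΔH = Σ(broken) − Σ(formed) = (5501) − (5256 + D) = +245 − D
Setting this equal to −35 kJ gives D = 280 kJ/mol.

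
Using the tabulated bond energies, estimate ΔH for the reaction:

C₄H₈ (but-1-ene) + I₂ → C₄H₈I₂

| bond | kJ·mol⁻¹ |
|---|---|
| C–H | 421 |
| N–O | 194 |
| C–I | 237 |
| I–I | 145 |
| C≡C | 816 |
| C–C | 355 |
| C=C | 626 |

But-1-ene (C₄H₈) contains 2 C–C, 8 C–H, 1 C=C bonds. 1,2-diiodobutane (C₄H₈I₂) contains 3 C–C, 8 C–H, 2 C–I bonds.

Bonds broken (reactants):
  C–C: 2 × 355 = 710
  C–H: 8 × 421 = 3368
  C=C: 1 × 626 = 626
  I–I: 1 × 145 = 145
  Σ(broken) = 4849 kJ
Bonds formed (products):
  C–C: 3 × 355 = 1065
  C–H: 8 × 421 = 3368
  C–I: 2 × 237 = 474
  Σ(formed) = 4907 kJ
ΔH = Σ(broken) − Σ(formed) = 4849 − 4907 = −58 kJ

ΔH ≈ −58 kJ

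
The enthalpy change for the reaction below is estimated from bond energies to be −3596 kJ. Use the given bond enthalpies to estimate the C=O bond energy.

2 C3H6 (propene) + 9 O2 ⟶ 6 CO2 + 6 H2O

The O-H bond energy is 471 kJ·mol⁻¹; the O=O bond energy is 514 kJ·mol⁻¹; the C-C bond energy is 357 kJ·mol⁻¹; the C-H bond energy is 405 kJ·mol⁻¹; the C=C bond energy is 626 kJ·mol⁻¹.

Let D be the C=O bond energy.
Σ(broken) = 2×357 + 12×405 + 2×626 + 9×514 = 11452
Σ(formed) = 12×D + 12×471 = 5652 + 12D
ΔH = Σ(broken) − Σ(formed) = (11452) − (5652 + 12D) = +5800 − 12D
Setting this equal to −3596 kJ gives 12D = 9396, so D = 783 kJ/mol.

D(C=O) ≈ 783 kJ/mol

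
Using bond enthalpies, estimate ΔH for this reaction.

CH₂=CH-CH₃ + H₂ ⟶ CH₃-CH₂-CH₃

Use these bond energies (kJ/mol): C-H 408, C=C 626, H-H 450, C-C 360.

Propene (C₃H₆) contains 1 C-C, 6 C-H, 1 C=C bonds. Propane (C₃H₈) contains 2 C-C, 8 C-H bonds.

ΔH ≈ −100 kJ

Bonds broken (reactants):
  C-C: 1 × 360 = 360
  C-H: 6 × 408 = 2448
  C=C: 1 × 626 = 626
  H-H: 1 × 450 = 450
  Σ(broken) = 3884 kJ
Bonds formed (products):
  C-C: 2 × 360 = 720
  C-H: 8 × 408 = 3264
  Σ(formed) = 3984 kJ
ΔH = Σ(broken) − Σ(formed) = 3884 − 3984 = −100 kJ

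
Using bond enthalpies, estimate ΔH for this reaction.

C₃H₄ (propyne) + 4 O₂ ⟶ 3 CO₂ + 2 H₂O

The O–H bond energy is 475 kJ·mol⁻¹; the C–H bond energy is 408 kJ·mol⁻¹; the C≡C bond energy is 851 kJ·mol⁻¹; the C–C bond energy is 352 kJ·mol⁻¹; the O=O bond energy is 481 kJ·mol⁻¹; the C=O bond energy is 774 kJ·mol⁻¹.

ΔH ≈ −1785 kJ

Bonds broken (reactants):
  C≡C: 1 × 851 = 851
  C–C: 1 × 352 = 352
  C–H: 4 × 408 = 1632
  O=O: 4 × 481 = 1924
  Σ(broken) = 4759 kJ
Bonds formed (products):
  C=O: 6 × 774 = 4644
  O–H: 4 × 475 = 1900
  Σ(formed) = 6544 kJ
ΔH = Σ(broken) − Σ(formed) = 4759 − 6544 = −1785 kJ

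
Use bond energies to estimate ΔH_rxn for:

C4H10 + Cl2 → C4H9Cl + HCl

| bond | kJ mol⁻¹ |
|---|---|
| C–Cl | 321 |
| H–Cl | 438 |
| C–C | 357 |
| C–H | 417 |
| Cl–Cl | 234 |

Bonds broken (reactants):
  C–C: 3 × 357 = 1071
  C–H: 10 × 417 = 4170
  Cl–Cl: 1 × 234 = 234
  Σ(broken) = 5475 kJ
Bonds formed (products):
  C–C: 3 × 357 = 1071
  C–Cl: 1 × 321 = 321
  C–H: 9 × 417 = 3753
  H–Cl: 1 × 438 = 438
  Σ(formed) = 5583 kJ
ΔH = Σ(broken) − Σ(formed) = 5475 − 5583 = −108 kJ

ΔH ≈ −108 kJ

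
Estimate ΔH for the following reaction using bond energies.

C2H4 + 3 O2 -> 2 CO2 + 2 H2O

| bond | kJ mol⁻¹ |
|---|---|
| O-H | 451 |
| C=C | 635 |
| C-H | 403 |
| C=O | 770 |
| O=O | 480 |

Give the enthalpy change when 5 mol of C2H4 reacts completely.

Bonds broken (reactants):
  C-H: 4 × 403 = 1612
  C=C: 1 × 635 = 635
  O=O: 3 × 480 = 1440
  Σ(broken) = 3687 kJ
Bonds formed (products):
  C=O: 4 × 770 = 3080
  O-H: 4 × 451 = 1804
  Σ(formed) = 4884 kJ
ΔH = Σ(broken) − Σ(formed) = 3687 − 4884 = −1197 kJ
For 5× the reaction as written: 5 × (−1197) = −5985 kJ

ΔH = −5985 kJ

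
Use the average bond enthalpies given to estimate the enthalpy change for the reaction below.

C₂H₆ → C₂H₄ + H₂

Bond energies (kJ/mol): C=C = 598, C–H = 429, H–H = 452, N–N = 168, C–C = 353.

ΔH ≈ +161 kJ

Bonds broken (reactants):
  C–C: 1 × 353 = 353
  C–H: 6 × 429 = 2574
  Σ(broken) = 2927 kJ
Bonds formed (products):
  C–H: 4 × 429 = 1716
  C=C: 1 × 598 = 598
  H–H: 1 × 452 = 452
  Σ(formed) = 2766 kJ
ΔH = Σ(broken) − Σ(formed) = 2927 − 2766 = +161 kJ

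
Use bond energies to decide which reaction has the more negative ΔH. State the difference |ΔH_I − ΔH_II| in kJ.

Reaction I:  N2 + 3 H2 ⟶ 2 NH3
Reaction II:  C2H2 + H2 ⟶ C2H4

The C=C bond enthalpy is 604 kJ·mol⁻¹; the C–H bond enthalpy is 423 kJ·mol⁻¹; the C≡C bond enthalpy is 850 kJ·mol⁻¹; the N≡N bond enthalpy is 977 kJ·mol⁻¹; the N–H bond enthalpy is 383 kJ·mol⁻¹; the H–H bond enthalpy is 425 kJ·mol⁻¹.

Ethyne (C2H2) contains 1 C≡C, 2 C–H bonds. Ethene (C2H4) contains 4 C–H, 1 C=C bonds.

Reaction I:
  Bonds broken (reactants):
    H–H: 3 × 425 = 1275
    N≡N: 1 × 977 = 977
    Σ(broken) = 2252 kJ
  Bonds formed (products):
    N–H: 6 × 383 = 2298
    Σ(formed) = 2298 kJ
  ΔH_I = 2252 − 2298 = −46 kJ
Reaction II:
  Bonds broken (reactants):
    C≡C: 1 × 850 = 850
    C–H: 2 × 423 = 846
    H–H: 1 × 425 = 425
    Σ(broken) = 2121 kJ
  Bonds formed (products):
    C–H: 4 × 423 = 1692
    C=C: 1 × 604 = 604
    Σ(formed) = 2296 kJ
  ΔH_II = 2121 − 2296 = −175 kJ
ΔH_I − ΔH_II = +129 kJ, so reaction II has the more negative ΔH; |ΔH_I − ΔH_II| = 129 kJ.

Reaction II, by 129 kJ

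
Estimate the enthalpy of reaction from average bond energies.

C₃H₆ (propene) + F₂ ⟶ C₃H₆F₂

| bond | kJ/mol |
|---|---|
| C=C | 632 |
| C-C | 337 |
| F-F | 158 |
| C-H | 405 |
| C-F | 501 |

Bonds broken (reactants):
  C-C: 1 × 337 = 337
  C-H: 6 × 405 = 2430
  C=C: 1 × 632 = 632
  F-F: 1 × 158 = 158
  Σ(broken) = 3557 kJ
Bonds formed (products):
  C-C: 2 × 337 = 674
  C-F: 2 × 501 = 1002
  C-H: 6 × 405 = 2430
  Σ(formed) = 4106 kJ
ΔH = Σ(broken) − Σ(formed) = 3557 − 4106 = −549 kJ

ΔH ≈ −549 kJ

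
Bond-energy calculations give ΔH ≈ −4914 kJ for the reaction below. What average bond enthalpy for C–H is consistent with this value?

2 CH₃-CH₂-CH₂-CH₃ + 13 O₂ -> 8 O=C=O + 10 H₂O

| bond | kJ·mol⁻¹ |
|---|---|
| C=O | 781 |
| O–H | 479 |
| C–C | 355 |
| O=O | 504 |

D(C–H) ≈ 424 kJ/mol

Let D be the C–H bond energy.
Σ(broken) = 6×355 + 20×D + 13×504 = 8682 + 20D
Σ(formed) = 16×781 + 20×479 = 22076
ΔH = Σ(broken) − Σ(formed) = (8682 + 20D) − (22076) = −13394 + 20D
Setting this equal to −4914 kJ gives 20D = 8480, so D = 424 kJ/mol.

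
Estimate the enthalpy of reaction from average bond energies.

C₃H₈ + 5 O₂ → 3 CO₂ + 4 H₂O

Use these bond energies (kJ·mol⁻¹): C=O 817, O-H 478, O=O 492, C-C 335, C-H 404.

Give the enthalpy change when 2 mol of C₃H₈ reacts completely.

Bonds broken (reactants):
  C-C: 2 × 335 = 670
  C-H: 8 × 404 = 3232
  O=O: 5 × 492 = 2460
  Σ(broken) = 6362 kJ
Bonds formed (products):
  C=O: 6 × 817 = 4902
  O-H: 8 × 478 = 3824
  Σ(formed) = 8726 kJ
ΔH = Σ(broken) − Σ(formed) = 6362 − 8726 = −2364 kJ
For 2× the reaction as written: 2 × (−2364) = −4728 kJ

ΔH = −4728 kJ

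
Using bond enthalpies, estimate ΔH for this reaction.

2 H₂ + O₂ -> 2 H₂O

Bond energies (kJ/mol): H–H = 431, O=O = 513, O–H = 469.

ΔH ≈ −501 kJ

Bonds broken (reactants):
  H–H: 2 × 431 = 862
  O=O: 1 × 513 = 513
  Σ(broken) = 1375 kJ
Bonds formed (products):
  O–H: 4 × 469 = 1876
  Σ(formed) = 1876 kJ
ΔH = Σ(broken) − Σ(formed) = 1375 − 1876 = −501 kJ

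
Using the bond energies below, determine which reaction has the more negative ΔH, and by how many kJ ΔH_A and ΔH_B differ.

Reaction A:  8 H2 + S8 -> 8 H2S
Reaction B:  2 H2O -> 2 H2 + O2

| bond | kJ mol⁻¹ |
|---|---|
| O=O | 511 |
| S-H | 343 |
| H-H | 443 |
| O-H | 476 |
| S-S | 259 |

Reaction A:
  Bonds broken (reactants):
    H-H: 8 × 443 = 3544
    S-S: 8 × 259 = 2072
    Σ(broken) = 5616 kJ
  Bonds formed (products):
    S-H: 16 × 343 = 5488
    Σ(formed) = 5488 kJ
  ΔH_A = 5616 − 5488 = +128 kJ
Reaction B:
  Bonds broken (reactants):
    O-H: 4 × 476 = 1904
    Σ(broken) = 1904 kJ
  Bonds formed (products):
    H-H: 2 × 443 = 886
    O=O: 1 × 511 = 511
    Σ(formed) = 1397 kJ
  ΔH_B = 1904 − 1397 = +507 kJ
ΔH_A − ΔH_B = −379 kJ, so reaction A has the more negative ΔH; |ΔH_A − ΔH_B| = 379 kJ.

Reaction A, by 379 kJ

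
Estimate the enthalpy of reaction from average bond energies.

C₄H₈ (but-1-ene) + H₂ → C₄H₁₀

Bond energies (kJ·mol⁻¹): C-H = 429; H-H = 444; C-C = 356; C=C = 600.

Bonds broken (reactants):
  C-C: 2 × 356 = 712
  C-H: 8 × 429 = 3432
  C=C: 1 × 600 = 600
  H-H: 1 × 444 = 444
  Σ(broken) = 5188 kJ
Bonds formed (products):
  C-C: 3 × 356 = 1068
  C-H: 10 × 429 = 4290
  Σ(formed) = 5358 kJ
ΔH = Σ(broken) − Σ(formed) = 5188 − 5358 = −170 kJ

ΔH ≈ −170 kJ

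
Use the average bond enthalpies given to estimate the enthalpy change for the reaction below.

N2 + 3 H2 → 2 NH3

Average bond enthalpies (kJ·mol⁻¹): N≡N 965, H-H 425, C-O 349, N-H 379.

Bonds broken (reactants):
  H-H: 3 × 425 = 1275
  N≡N: 1 × 965 = 965
  Σ(broken) = 2240 kJ
Bonds formed (products):
  N-H: 6 × 379 = 2274
  Σ(formed) = 2274 kJ
ΔH = Σ(broken) − Σ(formed) = 2240 − 2274 = −34 kJ

ΔH ≈ −34 kJ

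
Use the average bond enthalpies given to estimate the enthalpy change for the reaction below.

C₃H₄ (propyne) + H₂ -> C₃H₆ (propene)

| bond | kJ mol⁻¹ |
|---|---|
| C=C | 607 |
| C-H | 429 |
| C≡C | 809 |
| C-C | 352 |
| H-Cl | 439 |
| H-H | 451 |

ΔH ≈ −205 kJ

Bonds broken (reactants):
  C≡C: 1 × 809 = 809
  C-C: 1 × 352 = 352
  C-H: 4 × 429 = 1716
  H-H: 1 × 451 = 451
  Σ(broken) = 3328 kJ
Bonds formed (products):
  C-C: 1 × 352 = 352
  C-H: 6 × 429 = 2574
  C=C: 1 × 607 = 607
  Σ(formed) = 3533 kJ
ΔH = Σ(broken) − Σ(formed) = 3328 − 3533 = −205 kJ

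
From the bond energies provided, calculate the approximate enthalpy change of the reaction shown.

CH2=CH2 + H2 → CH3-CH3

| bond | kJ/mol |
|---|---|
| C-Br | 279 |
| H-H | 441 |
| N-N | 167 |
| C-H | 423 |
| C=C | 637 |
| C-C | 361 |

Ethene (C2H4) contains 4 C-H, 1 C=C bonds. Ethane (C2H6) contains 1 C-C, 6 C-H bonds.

ΔH ≈ −129 kJ

Bonds broken (reactants):
  C-H: 4 × 423 = 1692
  C=C: 1 × 637 = 637
  H-H: 1 × 441 = 441
  Σ(broken) = 2770 kJ
Bonds formed (products):
  C-C: 1 × 361 = 361
  C-H: 6 × 423 = 2538
  Σ(formed) = 2899 kJ
ΔH = Σ(broken) − Σ(formed) = 2770 − 2899 = −129 kJ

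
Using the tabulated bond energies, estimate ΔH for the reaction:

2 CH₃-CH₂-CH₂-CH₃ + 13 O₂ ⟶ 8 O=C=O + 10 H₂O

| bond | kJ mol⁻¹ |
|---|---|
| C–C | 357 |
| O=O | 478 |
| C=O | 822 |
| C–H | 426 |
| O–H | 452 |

ΔH ≈ −5316 kJ

Bonds broken (reactants):
  C–C: 6 × 357 = 2142
  C–H: 20 × 426 = 8520
  O=O: 13 × 478 = 6214
  Σ(broken) = 16876 kJ
Bonds formed (products):
  C=O: 16 × 822 = 13152
  O–H: 20 × 452 = 9040
  Σ(formed) = 22192 kJ
ΔH = Σ(broken) − Σ(formed) = 16876 − 22192 = −5316 kJ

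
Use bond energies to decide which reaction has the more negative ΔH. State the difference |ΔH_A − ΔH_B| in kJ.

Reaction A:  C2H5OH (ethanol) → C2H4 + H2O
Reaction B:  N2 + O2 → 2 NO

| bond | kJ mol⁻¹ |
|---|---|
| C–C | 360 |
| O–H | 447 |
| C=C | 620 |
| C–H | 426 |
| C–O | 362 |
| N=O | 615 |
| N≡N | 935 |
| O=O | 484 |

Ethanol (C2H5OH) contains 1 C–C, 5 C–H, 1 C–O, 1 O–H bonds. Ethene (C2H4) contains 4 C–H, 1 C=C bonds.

Reaction A, by 108 kJ

Reaction A:
  Bonds broken (reactants):
    C–C: 1 × 360 = 360
    C–H: 5 × 426 = 2130
    C–O: 1 × 362 = 362
    O–H: 1 × 447 = 447
    Σ(broken) = 3299 kJ
  Bonds formed (products):
    C–H: 4 × 426 = 1704
    C=C: 1 × 620 = 620
    O–H: 2 × 447 = 894
    Σ(formed) = 3218 kJ
  ΔH_A = 3299 − 3218 = +81 kJ
Reaction B:
  Bonds broken (reactants):
    N≡N: 1 × 935 = 935
    O=O: 1 × 484 = 484
    Σ(broken) = 1419 kJ
  Bonds formed (products):
    N=O: 2 × 615 = 1230
    Σ(formed) = 1230 kJ
  ΔH_B = 1419 − 1230 = +189 kJ
ΔH_A − ΔH_B = −108 kJ, so reaction A has the more negative ΔH; |ΔH_A − ΔH_B| = 108 kJ.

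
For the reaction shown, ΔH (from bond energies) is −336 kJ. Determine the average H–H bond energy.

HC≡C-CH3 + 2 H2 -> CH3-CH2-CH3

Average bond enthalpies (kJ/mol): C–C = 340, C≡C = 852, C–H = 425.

D(H–H) ≈ 426 kJ/mol

Let D be the H–H bond energy.
Σ(broken) = 1×852 + 1×340 + 4×425 + 2×D = 2892 + 2D
Σ(formed) = 2×340 + 8×425 = 4080
ΔH = Σ(broken) − Σ(formed) = (2892 + 2D) − (4080) = −1188 + 2D
Setting this equal to −336 kJ gives 2D = 852, so D = 426 kJ/mol.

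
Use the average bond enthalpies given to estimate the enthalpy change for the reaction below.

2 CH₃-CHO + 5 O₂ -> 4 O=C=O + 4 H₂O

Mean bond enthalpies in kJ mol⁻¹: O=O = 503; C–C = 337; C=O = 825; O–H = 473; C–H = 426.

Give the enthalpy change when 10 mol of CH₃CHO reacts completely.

ΔH = −10685 kJ

Bonds broken (reactants):
  C–C: 2 × 337 = 674
  C–H: 8 × 426 = 3408
  C=O: 2 × 825 = 1650
  O=O: 5 × 503 = 2515
  Σ(broken) = 8247 kJ
Bonds formed (products):
  C=O: 8 × 825 = 6600
  O–H: 8 × 473 = 3784
  Σ(formed) = 10384 kJ
ΔH = Σ(broken) − Σ(formed) = 8247 − 10384 = −2137 kJ
For 5× the reaction as written: 5 × (−2137) = −10685 kJ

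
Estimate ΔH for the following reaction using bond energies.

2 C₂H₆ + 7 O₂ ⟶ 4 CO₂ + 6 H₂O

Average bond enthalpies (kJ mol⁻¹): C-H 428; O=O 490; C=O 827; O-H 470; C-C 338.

ΔH ≈ −3014 kJ

Bonds broken (reactants):
  C-C: 2 × 338 = 676
  C-H: 12 × 428 = 5136
  O=O: 7 × 490 = 3430
  Σ(broken) = 9242 kJ
Bonds formed (products):
  C=O: 8 × 827 = 6616
  O-H: 12 × 470 = 5640
  Σ(formed) = 12256 kJ
ΔH = Σ(broken) − Σ(formed) = 9242 − 12256 = −3014 kJ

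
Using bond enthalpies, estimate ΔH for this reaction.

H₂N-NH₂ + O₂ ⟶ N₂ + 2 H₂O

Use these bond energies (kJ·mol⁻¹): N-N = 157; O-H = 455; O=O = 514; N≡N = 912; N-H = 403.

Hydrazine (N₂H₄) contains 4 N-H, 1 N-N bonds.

ΔH ≈ −449 kJ

Bonds broken (reactants):
  N-H: 4 × 403 = 1612
  N-N: 1 × 157 = 157
  O=O: 1 × 514 = 514
  Σ(broken) = 2283 kJ
Bonds formed (products):
  N≡N: 1 × 912 = 912
  O-H: 4 × 455 = 1820
  Σ(formed) = 2732 kJ
ΔH = Σ(broken) − Σ(formed) = 2283 − 2732 = −449 kJ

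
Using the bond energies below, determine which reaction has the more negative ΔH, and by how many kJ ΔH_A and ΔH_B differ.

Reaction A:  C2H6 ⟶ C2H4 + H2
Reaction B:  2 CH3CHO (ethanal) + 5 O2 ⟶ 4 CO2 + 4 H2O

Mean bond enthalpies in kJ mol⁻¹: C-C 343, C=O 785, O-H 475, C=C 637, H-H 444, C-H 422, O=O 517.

Reaction B, by 1969 kJ

Reaction A:
  Bonds broken (reactants):
    C-C: 1 × 343 = 343
    C-H: 6 × 422 = 2532
    Σ(broken) = 2875 kJ
  Bonds formed (products):
    C-H: 4 × 422 = 1688
    C=C: 1 × 637 = 637
    H-H: 1 × 444 = 444
    Σ(formed) = 2769 kJ
  ΔH_A = 2875 − 2769 = +106 kJ
Reaction B:
  Bonds broken (reactants):
    C-C: 2 × 343 = 686
    C-H: 8 × 422 = 3376
    C=O: 2 × 785 = 1570
    O=O: 5 × 517 = 2585
    Σ(broken) = 8217 kJ
  Bonds formed (products):
    C=O: 8 × 785 = 6280
    O-H: 8 × 475 = 3800
    Σ(formed) = 10080 kJ
  ΔH_B = 8217 − 10080 = −1863 kJ
ΔH_A − ΔH_B = +1969 kJ, so reaction B has the more negative ΔH; |ΔH_A − ΔH_B| = 1969 kJ.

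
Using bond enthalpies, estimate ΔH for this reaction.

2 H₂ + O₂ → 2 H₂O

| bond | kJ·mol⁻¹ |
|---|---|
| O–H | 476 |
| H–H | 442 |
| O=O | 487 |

ΔH ≈ −533 kJ

Bonds broken (reactants):
  H–H: 2 × 442 = 884
  O=O: 1 × 487 = 487
  Σ(broken) = 1371 kJ
Bonds formed (products):
  O–H: 4 × 476 = 1904
  Σ(formed) = 1904 kJ
ΔH = Σ(broken) − Σ(formed) = 1371 − 1904 = −533 kJ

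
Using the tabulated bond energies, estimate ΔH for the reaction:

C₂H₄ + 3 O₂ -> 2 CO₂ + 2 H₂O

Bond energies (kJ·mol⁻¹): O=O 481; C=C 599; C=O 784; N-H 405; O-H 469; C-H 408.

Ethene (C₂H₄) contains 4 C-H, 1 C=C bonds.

ΔH ≈ −1338 kJ

Bonds broken (reactants):
  C-H: 4 × 408 = 1632
  C=C: 1 × 599 = 599
  O=O: 3 × 481 = 1443
  Σ(broken) = 3674 kJ
Bonds formed (products):
  C=O: 4 × 784 = 3136
  O-H: 4 × 469 = 1876
  Σ(formed) = 5012 kJ
ΔH = Σ(broken) − Σ(formed) = 3674 − 5012 = −1338 kJ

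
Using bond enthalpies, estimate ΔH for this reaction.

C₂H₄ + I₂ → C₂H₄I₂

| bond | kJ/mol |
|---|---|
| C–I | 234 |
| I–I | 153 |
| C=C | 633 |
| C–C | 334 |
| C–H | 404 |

ΔH ≈ −16 kJ

Bonds broken (reactants):
  C–H: 4 × 404 = 1616
  C=C: 1 × 633 = 633
  I–I: 1 × 153 = 153
  Σ(broken) = 2402 kJ
Bonds formed (products):
  C–C: 1 × 334 = 334
  C–H: 4 × 404 = 1616
  C–I: 2 × 234 = 468
  Σ(formed) = 2418 kJ
ΔH = Σ(broken) − Σ(formed) = 2402 − 2418 = −16 kJ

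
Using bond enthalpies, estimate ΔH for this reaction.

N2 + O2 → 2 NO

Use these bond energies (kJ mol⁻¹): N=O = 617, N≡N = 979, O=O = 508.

ΔH ≈ +253 kJ

Bonds broken (reactants):
  N≡N: 1 × 979 = 979
  O=O: 1 × 508 = 508
  Σ(broken) = 1487 kJ
Bonds formed (products):
  N=O: 2 × 617 = 1234
  Σ(formed) = 1234 kJ
ΔH = Σ(broken) − Σ(formed) = 1487 − 1234 = +253 kJ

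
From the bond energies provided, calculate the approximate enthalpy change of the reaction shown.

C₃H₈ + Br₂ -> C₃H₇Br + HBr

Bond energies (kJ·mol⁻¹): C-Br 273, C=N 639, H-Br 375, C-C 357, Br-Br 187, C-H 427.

ΔH ≈ −34 kJ

Bonds broken (reactants):
  Br-Br: 1 × 187 = 187
  C-C: 2 × 357 = 714
  C-H: 8 × 427 = 3416
  Σ(broken) = 4317 kJ
Bonds formed (products):
  C-Br: 1 × 273 = 273
  C-C: 2 × 357 = 714
  C-H: 7 × 427 = 2989
  H-Br: 1 × 375 = 375
  Σ(formed) = 4351 kJ
ΔH = Σ(broken) − Σ(formed) = 4317 − 4351 = −34 kJ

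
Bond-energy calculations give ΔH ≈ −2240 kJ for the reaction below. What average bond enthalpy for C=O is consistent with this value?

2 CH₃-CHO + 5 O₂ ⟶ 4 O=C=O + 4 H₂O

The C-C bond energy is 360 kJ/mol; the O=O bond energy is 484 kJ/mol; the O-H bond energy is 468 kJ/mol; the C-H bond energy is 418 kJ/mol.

Let D be the C=O bond energy.
Σ(broken) = 2×360 + 8×418 + 2×D + 5×484 = 6484 + 2D
Σ(formed) = 8×D + 8×468 = 3744 + 8D
ΔH = Σ(broken) − Σ(formed) = (6484 + 2D) − (3744 + 8D) = +2740 − 6D
Setting this equal to −2240 kJ gives 6D = 4980, so D = 830 kJ/mol.

D(C=O) ≈ 830 kJ/mol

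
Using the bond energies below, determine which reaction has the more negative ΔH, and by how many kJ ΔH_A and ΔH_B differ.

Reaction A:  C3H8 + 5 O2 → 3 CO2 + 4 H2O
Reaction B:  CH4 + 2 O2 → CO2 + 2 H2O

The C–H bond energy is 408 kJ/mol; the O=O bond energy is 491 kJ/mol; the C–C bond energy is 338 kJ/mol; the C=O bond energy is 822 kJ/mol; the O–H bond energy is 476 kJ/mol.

Reaction A:
  Bonds broken (reactants):
    C–C: 2 × 338 = 676
    C–H: 8 × 408 = 3264
    O=O: 5 × 491 = 2455
    Σ(broken) = 6395 kJ
  Bonds formed (products):
    C=O: 6 × 822 = 4932
    O–H: 8 × 476 = 3808
    Σ(formed) = 8740 kJ
  ΔH_A = 6395 − 8740 = −2345 kJ
Reaction B:
  Bonds broken (reactants):
    C–H: 4 × 408 = 1632
    O=O: 2 × 491 = 982
    Σ(broken) = 2614 kJ
  Bonds formed (products):
    C=O: 2 × 822 = 1644
    O–H: 4 × 476 = 1904
    Σ(formed) = 3548 kJ
  ΔH_B = 2614 − 3548 = −934 kJ
ΔH_A − ΔH_B = −1411 kJ, so reaction A has the more negative ΔH; |ΔH_A − ΔH_B| = 1411 kJ.

Reaction A, by 1411 kJ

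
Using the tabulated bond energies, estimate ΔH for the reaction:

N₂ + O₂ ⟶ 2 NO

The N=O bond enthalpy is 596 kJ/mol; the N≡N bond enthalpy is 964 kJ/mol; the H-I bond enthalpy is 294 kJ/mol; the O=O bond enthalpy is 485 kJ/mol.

ΔH ≈ +257 kJ

Bonds broken (reactants):
  N≡N: 1 × 964 = 964
  O=O: 1 × 485 = 485
  Σ(broken) = 1449 kJ
Bonds formed (products):
  N=O: 2 × 596 = 1192
  Σ(formed) = 1192 kJ
ΔH = Σ(broken) − Σ(formed) = 1449 − 1192 = +257 kJ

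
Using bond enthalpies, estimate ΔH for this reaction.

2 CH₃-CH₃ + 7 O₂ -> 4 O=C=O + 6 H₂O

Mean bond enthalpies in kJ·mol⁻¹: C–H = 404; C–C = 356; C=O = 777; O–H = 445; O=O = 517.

ΔH ≈ −2377 kJ

Bonds broken (reactants):
  C–C: 2 × 356 = 712
  C–H: 12 × 404 = 4848
  O=O: 7 × 517 = 3619
  Σ(broken) = 9179 kJ
Bonds formed (products):
  C=O: 8 × 777 = 6216
  O–H: 12 × 445 = 5340
  Σ(formed) = 11556 kJ
ΔH = Σ(broken) − Σ(formed) = 9179 − 11556 = −2377 kJ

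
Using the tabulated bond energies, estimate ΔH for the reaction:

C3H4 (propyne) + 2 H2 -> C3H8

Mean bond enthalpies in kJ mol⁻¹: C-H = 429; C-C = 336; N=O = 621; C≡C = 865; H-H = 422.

ΔH ≈ −343 kJ

Bonds broken (reactants):
  C≡C: 1 × 865 = 865
  C-C: 1 × 336 = 336
  C-H: 4 × 429 = 1716
  H-H: 2 × 422 = 844
  Σ(broken) = 3761 kJ
Bonds formed (products):
  C-C: 2 × 336 = 672
  C-H: 8 × 429 = 3432
  Σ(formed) = 4104 kJ
ΔH = Σ(broken) − Σ(formed) = 3761 − 4104 = −343 kJ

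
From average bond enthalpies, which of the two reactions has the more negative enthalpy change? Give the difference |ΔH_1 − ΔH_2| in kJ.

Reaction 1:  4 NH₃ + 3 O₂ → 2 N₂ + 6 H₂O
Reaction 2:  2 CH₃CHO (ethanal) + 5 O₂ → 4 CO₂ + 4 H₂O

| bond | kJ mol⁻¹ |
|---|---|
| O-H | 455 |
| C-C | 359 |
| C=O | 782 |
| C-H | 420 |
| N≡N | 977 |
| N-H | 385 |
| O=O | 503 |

Reaction 1:
  Bonds broken (reactants):
    N-H: 12 × 385 = 4620
    O=O: 3 × 503 = 1509
    Σ(broken) = 6129 kJ
  Bonds formed (products):
    N≡N: 2 × 977 = 1954
    O-H: 12 × 455 = 5460
    Σ(formed) = 7414 kJ
  ΔH_1 = 6129 − 7414 = −1285 kJ
Reaction 2:
  Bonds broken (reactants):
    C-C: 2 × 359 = 718
    C-H: 8 × 420 = 3360
    C=O: 2 × 782 = 1564
    O=O: 5 × 503 = 2515
    Σ(broken) = 8157 kJ
  Bonds formed (products):
    C=O: 8 × 782 = 6256
    O-H: 8 × 455 = 3640
    Σ(formed) = 9896 kJ
  ΔH_2 = 8157 − 9896 = −1739 kJ
ΔH_1 − ΔH_2 = +454 kJ, so reaction 2 has the more negative ΔH; |ΔH_1 − ΔH_2| = 454 kJ.

Reaction 2, by 454 kJ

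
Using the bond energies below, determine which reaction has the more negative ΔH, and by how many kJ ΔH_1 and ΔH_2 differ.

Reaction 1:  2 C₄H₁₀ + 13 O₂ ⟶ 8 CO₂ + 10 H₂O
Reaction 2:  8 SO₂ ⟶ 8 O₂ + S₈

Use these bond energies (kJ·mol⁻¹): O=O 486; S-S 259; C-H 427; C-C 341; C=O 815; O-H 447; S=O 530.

Reaction 1:
  Bonds broken (reactants):
    C-C: 6 × 341 = 2046
    C-H: 20 × 427 = 8540
    O=O: 13 × 486 = 6318
    Σ(broken) = 16904 kJ
  Bonds formed (products):
    C=O: 16 × 815 = 13040
    O-H: 20 × 447 = 8940
    Σ(formed) = 21980 kJ
  ΔH_1 = 16904 − 21980 = −5076 kJ
Reaction 2:
  Bonds broken (reactants):
    S=O: 16 × 530 = 8480
    Σ(broken) = 8480 kJ
  Bonds formed (products):
    O=O: 8 × 486 = 3888
    S-S: 8 × 259 = 2072
    Σ(formed) = 5960 kJ
  ΔH_2 = 8480 − 5960 = +2520 kJ
ΔH_1 − ΔH_2 = −7596 kJ, so reaction 1 has the more negative ΔH; |ΔH_1 − ΔH_2| = 7596 kJ.

Reaction 1, by 7596 kJ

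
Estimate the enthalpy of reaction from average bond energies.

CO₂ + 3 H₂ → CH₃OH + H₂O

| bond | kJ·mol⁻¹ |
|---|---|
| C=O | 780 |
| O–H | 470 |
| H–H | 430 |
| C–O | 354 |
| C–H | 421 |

ΔH ≈ −177 kJ

Bonds broken (reactants):
  C=O: 2 × 780 = 1560
  H–H: 3 × 430 = 1290
  Σ(broken) = 2850 kJ
Bonds formed (products):
  C–H: 3 × 421 = 1263
  C–O: 1 × 354 = 354
  O–H: 3 × 470 = 1410
  Σ(formed) = 3027 kJ
ΔH = Σ(broken) − Σ(formed) = 2850 − 3027 = −177 kJ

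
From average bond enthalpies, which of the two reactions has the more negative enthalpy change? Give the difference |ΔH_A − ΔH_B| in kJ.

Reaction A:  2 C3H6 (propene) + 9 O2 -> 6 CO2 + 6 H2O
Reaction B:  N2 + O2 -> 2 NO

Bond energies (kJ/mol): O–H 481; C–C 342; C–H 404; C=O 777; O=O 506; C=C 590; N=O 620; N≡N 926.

Reaction A, by 4022 kJ

Reaction A:
  Bonds broken (reactants):
    C–C: 2 × 342 = 684
    C–H: 12 × 404 = 4848
    C=C: 2 × 590 = 1180
    O=O: 9 × 506 = 4554
    Σ(broken) = 11266 kJ
  Bonds formed (products):
    C=O: 12 × 777 = 9324
    O–H: 12 × 481 = 5772
    Σ(formed) = 15096 kJ
  ΔH_A = 11266 − 15096 = −3830 kJ
Reaction B:
  Bonds broken (reactants):
    N≡N: 1 × 926 = 926
    O=O: 1 × 506 = 506
    Σ(broken) = 1432 kJ
  Bonds formed (products):
    N=O: 2 × 620 = 1240
    Σ(formed) = 1240 kJ
  ΔH_B = 1432 − 1240 = +192 kJ
ΔH_A − ΔH_B = −4022 kJ, so reaction A has the more negative ΔH; |ΔH_A − ΔH_B| = 4022 kJ.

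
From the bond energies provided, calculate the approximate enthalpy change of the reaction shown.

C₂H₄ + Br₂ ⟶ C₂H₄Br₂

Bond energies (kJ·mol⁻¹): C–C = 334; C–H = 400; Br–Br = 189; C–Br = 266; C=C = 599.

Bonds broken (reactants):
  Br–Br: 1 × 189 = 189
  C–H: 4 × 400 = 1600
  C=C: 1 × 599 = 599
  Σ(broken) = 2388 kJ
Bonds formed (products):
  C–Br: 2 × 266 = 532
  C–C: 1 × 334 = 334
  C–H: 4 × 400 = 1600
  Σ(formed) = 2466 kJ
ΔH = Σ(broken) − Σ(formed) = 2388 − 2466 = −78 kJ

ΔH ≈ −78 kJ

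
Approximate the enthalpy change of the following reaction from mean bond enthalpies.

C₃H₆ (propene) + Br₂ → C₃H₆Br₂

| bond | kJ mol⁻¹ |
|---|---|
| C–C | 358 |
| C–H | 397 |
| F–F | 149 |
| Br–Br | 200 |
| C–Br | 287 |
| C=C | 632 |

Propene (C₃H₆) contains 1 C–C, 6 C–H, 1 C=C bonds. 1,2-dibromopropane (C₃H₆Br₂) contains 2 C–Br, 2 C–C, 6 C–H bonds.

ΔH ≈ −100 kJ

Bonds broken (reactants):
  Br–Br: 1 × 200 = 200
  C–C: 1 × 358 = 358
  C–H: 6 × 397 = 2382
  C=C: 1 × 632 = 632
  Σ(broken) = 3572 kJ
Bonds formed (products):
  C–Br: 2 × 287 = 574
  C–C: 2 × 358 = 716
  C–H: 6 × 397 = 2382
  Σ(formed) = 3672 kJ
ΔH = Σ(broken) − Σ(formed) = 3572 − 3672 = −100 kJ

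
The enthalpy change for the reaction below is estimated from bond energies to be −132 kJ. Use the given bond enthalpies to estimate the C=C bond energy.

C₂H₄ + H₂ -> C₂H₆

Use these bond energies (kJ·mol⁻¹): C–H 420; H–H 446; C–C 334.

Let D be the C=C bond energy.
Σ(broken) = 4×420 + 1×D + 1×446 = 2126 + D
Σ(formed) = 1×334 + 6×420 = 2854
ΔH = Σ(broken) − Σ(formed) = (2126 + D) − (2854) = −728 + D
Setting this equal to −132 kJ gives D = 596 kJ/mol.

D(C=C) ≈ 596 kJ/mol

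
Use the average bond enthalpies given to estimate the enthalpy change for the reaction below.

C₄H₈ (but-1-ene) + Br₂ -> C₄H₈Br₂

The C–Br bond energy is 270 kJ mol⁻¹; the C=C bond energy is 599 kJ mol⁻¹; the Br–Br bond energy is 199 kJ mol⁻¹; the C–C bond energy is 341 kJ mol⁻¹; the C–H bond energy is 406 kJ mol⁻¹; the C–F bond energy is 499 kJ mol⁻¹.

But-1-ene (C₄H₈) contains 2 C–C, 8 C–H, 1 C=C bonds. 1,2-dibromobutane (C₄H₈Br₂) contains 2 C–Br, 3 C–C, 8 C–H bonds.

ΔH ≈ −83 kJ

Bonds broken (reactants):
  Br–Br: 1 × 199 = 199
  C–C: 2 × 341 = 682
  C–H: 8 × 406 = 3248
  C=C: 1 × 599 = 599
  Σ(broken) = 4728 kJ
Bonds formed (products):
  C–Br: 2 × 270 = 540
  C–C: 3 × 341 = 1023
  C–H: 8 × 406 = 3248
  Σ(formed) = 4811 kJ
ΔH = Σ(broken) − Σ(formed) = 4728 − 4811 = −83 kJ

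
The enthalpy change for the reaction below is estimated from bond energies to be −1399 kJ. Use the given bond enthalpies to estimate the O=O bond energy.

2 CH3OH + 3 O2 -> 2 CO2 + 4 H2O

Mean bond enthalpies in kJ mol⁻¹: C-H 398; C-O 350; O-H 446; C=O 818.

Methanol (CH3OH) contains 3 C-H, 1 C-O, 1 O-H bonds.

Let D be the O=O bond energy.
Σ(broken) = 6×398 + 2×350 + 2×446 + 3×D = 3980 + 3D
Σ(formed) = 4×818 + 8×446 = 6840
ΔH = Σ(broken) − Σ(formed) = (3980 + 3D) − (6840) = −2860 + 3D
Setting this equal to −1399 kJ gives 3D = 1461, so D = 487 kJ/mol.

D(O=O) ≈ 487 kJ/mol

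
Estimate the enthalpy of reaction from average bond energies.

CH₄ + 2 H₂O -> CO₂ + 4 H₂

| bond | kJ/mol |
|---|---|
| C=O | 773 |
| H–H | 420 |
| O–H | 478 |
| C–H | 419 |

ΔH ≈ +362 kJ

Bonds broken (reactants):
  C–H: 4 × 419 = 1676
  O–H: 4 × 478 = 1912
  Σ(broken) = 3588 kJ
Bonds formed (products):
  C=O: 2 × 773 = 1546
  H–H: 4 × 420 = 1680
  Σ(formed) = 3226 kJ
ΔH = Σ(broken) − Σ(formed) = 3588 − 3226 = +362 kJ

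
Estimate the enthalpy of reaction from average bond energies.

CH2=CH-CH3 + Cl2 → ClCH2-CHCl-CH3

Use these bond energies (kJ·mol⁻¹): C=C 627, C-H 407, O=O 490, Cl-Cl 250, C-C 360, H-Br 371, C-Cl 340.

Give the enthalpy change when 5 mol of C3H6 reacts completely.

ΔH = −815 kJ

Bonds broken (reactants):
  C-C: 1 × 360 = 360
  C-H: 6 × 407 = 2442
  C=C: 1 × 627 = 627
  Cl-Cl: 1 × 250 = 250
  Σ(broken) = 3679 kJ
Bonds formed (products):
  C-C: 2 × 360 = 720
  C-Cl: 2 × 340 = 680
  C-H: 6 × 407 = 2442
  Σ(formed) = 3842 kJ
ΔH = Σ(broken) − Σ(formed) = 3679 − 3842 = −163 kJ
For 5× the reaction as written: 5 × (−163) = −815 kJ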